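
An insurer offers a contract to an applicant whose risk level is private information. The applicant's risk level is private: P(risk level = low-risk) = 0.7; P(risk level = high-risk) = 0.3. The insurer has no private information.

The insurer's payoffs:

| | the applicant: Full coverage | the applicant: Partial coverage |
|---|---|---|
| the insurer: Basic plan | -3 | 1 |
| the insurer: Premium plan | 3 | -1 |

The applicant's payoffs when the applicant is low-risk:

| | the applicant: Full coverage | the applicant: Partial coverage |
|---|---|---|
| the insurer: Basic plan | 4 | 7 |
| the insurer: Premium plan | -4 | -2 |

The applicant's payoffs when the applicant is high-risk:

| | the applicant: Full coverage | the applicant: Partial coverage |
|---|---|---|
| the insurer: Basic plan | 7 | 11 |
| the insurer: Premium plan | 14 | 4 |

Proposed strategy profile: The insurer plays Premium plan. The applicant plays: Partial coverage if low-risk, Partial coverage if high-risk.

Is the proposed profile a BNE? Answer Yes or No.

No

The insurer plays Premium plan: E[Premium plan] = 0.7·(-1) + 0.3·(-1) = -1; E[Basic plan] = 1. Not best-responding. ✗
The applicant (risk level low-risk), facing Premium plan: Full coverage gives -4, Partial coverage gives -2. Proposed Partial coverage is best. ✓
The applicant (risk level high-risk), facing Premium plan: Full coverage gives 14, Partial coverage gives 4. Proposed Partial coverage is not best — profitable deviation exists. ✗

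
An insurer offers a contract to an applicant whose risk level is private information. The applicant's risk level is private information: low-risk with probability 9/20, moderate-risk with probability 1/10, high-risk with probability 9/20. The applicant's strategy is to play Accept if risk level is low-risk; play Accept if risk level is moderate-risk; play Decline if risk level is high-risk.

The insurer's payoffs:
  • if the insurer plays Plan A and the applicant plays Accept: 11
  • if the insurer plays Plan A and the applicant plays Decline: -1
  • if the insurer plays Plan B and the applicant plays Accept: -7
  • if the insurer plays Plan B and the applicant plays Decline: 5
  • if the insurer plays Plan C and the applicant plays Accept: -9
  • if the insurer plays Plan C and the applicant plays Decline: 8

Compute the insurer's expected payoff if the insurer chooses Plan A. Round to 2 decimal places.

5.60

E[Plan A] = 9/20·11 + 1/10·11 + 9/20·(-1) = 99/20 + 11/10 + (-9/20) = 28/5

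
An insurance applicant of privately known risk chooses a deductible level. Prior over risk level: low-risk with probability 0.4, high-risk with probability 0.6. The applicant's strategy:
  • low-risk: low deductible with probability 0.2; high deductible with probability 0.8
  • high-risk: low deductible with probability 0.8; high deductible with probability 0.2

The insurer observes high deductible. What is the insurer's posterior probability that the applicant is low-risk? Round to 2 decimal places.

0.73

Apply Bayes' rule using the sender's strategy as the likelihood.
P(high deductible) = 0.4·0.8 + 0.6·0.2 = 0.44
P(low-risk | high deductible) = (0.4·0.8) / 0.44 = 0.32 / 0.44 = 0.727273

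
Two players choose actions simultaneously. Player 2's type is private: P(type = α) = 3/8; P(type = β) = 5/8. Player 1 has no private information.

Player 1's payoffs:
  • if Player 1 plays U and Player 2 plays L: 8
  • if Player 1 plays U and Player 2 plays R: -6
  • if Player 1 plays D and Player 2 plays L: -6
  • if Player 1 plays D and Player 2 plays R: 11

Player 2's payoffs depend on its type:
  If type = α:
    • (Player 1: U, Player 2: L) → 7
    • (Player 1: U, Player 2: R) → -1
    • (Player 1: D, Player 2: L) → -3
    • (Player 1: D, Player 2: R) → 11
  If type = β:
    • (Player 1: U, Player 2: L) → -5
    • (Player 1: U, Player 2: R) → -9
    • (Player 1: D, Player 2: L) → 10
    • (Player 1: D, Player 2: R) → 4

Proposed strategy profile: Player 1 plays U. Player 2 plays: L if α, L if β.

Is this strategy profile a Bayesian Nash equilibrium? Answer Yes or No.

A profile is a BNE iff every type of every player is best-responding given beliefs about the other side.
Player 1 plays U: E[U] = 3/8·(8) + 5/8·(8) = 8; E[D] = -6. Best-responding. ✓
Player 2 (type α), facing U: L gives 7, R gives -1. Proposed L is best. ✓
Player 2 (type β), facing U: L gives -5, R gives -9. Proposed L is best. ✓

Yes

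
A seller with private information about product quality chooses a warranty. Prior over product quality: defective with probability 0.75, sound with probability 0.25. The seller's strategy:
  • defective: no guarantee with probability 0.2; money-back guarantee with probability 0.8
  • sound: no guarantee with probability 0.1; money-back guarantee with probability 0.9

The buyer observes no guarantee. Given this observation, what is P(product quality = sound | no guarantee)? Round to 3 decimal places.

0.143

P(no guarantee) = 0.75·0.2 + 0.25·0.1 = 0.175
P(sound | no guarantee) = (0.25·0.1) / 0.175 = 0.025 / 0.175 = 0.142857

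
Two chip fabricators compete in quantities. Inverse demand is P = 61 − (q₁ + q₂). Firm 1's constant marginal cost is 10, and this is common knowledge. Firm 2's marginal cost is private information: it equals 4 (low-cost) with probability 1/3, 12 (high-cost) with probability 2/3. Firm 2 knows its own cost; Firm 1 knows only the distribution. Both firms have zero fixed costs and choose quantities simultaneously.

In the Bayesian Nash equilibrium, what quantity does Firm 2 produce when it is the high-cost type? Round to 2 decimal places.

Each type of Firm 2 best-responds to q₁; Firm 1 best-responds to the expected q₂ over Firm 2's types.
Firm 2 with cost c maximizes (61 − (q₁+q₂) − c)·q₂, giving q₂(c) = (61 − c − q₁)/2.
E[c₂] = 1/3·4 + 2/3·12 = 9.33333
Firm 1's FOC against E[q₂] yields q₁ = (61 − 2·10 + E[c₂])/3 = (61 − 20 + 9.33333)/3 = 16.7778.
q₂(high-cost) = (61 − 12 − 16.7778)/2 = 16.1111.

16.11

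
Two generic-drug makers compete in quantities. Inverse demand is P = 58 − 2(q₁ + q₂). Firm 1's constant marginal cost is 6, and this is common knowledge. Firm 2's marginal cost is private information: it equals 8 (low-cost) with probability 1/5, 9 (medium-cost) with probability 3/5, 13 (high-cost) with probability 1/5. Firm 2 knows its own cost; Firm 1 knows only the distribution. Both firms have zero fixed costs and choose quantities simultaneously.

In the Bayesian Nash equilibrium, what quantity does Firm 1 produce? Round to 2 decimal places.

9.27

Type-c best response for Firm 2: q₂(c) = (58 − c)/4 − q₁/2.
Firm 1 maximizes expected profit; its first-order condition is 58 − 4q₁ − 2E[q₂] − 6 = 0.
Substituting E[q₂] and solving: E[c₂] = 9.6, so q₁ = (58 − 2·6 + 9.6)/6 = 9.26667.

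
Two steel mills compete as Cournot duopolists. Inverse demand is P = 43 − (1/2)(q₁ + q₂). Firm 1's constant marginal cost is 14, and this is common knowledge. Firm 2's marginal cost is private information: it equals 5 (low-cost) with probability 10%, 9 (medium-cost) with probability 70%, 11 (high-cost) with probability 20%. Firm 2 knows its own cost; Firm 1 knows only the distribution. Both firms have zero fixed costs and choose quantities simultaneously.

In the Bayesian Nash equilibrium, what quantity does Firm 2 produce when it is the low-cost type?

Firm 2 with cost c maximizes (43 − (1/2)(q₁+q₂) − c)·q₂, giving q₂(c) = (43 − c − (1/2)q₁).
E[c₂] = 0.1·5 + 0.7·9 + 0.2·11 = 9
Firm 1's FOC against E[q₂] yields q₁ = (43 − 2·14 + E[c₂])/(3/2) = (43 − 28 + 9)/(3/2) = 16.
q₂(low-cost) = (43 − 5 − (1/2)·16) = 30.

30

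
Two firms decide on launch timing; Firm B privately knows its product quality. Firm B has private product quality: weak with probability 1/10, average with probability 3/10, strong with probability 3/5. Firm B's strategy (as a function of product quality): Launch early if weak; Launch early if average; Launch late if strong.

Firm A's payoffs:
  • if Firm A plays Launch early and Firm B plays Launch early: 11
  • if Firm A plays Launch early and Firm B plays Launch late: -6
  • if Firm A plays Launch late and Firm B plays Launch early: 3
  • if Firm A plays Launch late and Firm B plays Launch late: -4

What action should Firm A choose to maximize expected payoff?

E[Launch early] = 1/10·(11) + 3/10·(11) + 3/5·(-6) = 4/5
E[Launch late] = 1/10·(3) + 3/10·(3) + 3/5·(-4) = -6/5
Best response: Launch early (4/5 is the largest).

Launch early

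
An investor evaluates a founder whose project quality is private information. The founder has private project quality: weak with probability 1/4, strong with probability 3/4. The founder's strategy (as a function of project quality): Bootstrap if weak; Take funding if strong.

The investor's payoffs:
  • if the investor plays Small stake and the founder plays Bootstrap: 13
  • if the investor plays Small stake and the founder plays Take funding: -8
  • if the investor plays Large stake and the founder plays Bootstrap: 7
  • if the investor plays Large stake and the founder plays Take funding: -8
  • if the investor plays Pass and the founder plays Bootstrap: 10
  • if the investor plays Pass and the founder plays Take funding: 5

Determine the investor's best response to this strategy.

Pass

Compute the investor's expected payoff for each action, taking the expectation over the founder's type.
E[Small stake] = 1/4·(13) + 3/4·(-8) = -11/4
E[Large stake] = 1/4·(7) + 3/4·(-8) = -17/4
E[Pass] = 1/4·(10) + 3/4·(5) = 25/4
Best response: Pass (25/4 is the largest).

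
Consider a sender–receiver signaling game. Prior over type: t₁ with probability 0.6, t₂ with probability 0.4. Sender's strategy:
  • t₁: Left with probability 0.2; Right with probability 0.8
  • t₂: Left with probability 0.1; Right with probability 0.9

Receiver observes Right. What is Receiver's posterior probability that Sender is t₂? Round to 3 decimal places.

P(Right) = 0.6·0.8 + 0.4·0.9 = 0.84
P(t₂ | Right) = (0.4·0.9) / 0.84 = 0.36 / 0.84 = 0.428571

0.429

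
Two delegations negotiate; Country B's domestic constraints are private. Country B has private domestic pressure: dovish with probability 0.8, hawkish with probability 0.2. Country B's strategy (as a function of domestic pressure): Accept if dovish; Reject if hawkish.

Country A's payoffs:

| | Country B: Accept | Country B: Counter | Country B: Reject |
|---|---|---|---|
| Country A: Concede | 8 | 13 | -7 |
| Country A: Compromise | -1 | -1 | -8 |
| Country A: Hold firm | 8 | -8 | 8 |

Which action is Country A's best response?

Hold firm

Compute Country A's expected payoff for each action, taking the expectation over Country B's type.
E[Concede] = 0.8·(8) + 0.2·(-7) = 5
E[Compromise] = 0.8·(-1) + 0.2·(-8) = -2.4
E[Hold firm] = 0.8·(8) + 0.2·(8) = 8
Best response: Hold firm (8 is the largest).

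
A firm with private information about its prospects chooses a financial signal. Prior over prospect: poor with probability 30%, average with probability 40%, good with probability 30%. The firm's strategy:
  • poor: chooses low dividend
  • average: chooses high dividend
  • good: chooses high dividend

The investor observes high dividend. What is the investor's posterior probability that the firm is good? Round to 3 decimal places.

0.429

Apply Bayes' rule using the sender's strategy as the likelihood.
P(high dividend) = 0.3·0 + 0.4·1 + 0.3·1 = 0.7
P(good | high dividend) = (0.3·1) / 0.7 = 0.3 / 0.7 = 0.428571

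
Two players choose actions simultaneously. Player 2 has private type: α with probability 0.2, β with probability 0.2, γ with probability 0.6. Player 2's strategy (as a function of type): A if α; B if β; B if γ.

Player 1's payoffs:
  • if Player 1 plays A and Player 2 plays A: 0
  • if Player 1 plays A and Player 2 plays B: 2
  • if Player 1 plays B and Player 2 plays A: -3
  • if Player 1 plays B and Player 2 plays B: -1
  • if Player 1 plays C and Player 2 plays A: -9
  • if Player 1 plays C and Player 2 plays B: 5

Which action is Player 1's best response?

C

E[A] = 0.2·(0) + 0.2·(2) + 0.6·(2) = 1.6
E[B] = 0.2·(-3) + 0.2·(-1) + 0.6·(-1) = -1.4
E[C] = 0.2·(-9) + 0.2·(5) + 0.6·(5) = 2.2
Best response: C (2.2 is the largest).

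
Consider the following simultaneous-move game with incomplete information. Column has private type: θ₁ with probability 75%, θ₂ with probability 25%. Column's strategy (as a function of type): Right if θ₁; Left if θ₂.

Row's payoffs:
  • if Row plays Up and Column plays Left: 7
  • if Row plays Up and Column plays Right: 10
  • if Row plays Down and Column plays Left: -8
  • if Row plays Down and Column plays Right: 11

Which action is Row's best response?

Up

E[Up] = 0.75·(10) + 0.25·(7) = 9.25
E[Down] = 0.75·(11) + 0.25·(-8) = 6.25
Best response: Up (9.25 is the largest).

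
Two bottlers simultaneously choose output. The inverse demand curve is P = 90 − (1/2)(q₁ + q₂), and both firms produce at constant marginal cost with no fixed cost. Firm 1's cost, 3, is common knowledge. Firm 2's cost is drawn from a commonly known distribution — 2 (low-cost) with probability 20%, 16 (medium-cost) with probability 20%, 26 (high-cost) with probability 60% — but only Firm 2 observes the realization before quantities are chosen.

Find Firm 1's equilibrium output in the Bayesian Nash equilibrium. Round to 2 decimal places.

68.80

Firm 2 with cost c maximizes (90 − (1/2)(q₁+q₂) − c)·q₂, giving q₂(c) = (90 − c − (1/2)q₁).
E[c₂] = 0.2·2 + 0.2·16 + 0.6·26 = 19.2
Firm 1's FOC against E[q₂] yields q₁ = (90 − 2·3 + E[c₂])/(3/2) = (90 − 6 + 19.2)/(3/2) = 68.8.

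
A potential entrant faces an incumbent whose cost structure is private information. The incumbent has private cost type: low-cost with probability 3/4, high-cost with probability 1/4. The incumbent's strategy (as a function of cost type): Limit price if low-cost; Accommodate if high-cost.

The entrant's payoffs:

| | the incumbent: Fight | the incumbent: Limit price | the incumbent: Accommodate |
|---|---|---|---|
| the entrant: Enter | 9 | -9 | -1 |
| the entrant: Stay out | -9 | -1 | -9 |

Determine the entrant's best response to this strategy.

Stay out

E[Enter] = 3/4·(-9) + 1/4·(-1) = -7
E[Stay out] = 3/4·(-1) + 1/4·(-9) = -3
Best response: Stay out (-3 is the largest).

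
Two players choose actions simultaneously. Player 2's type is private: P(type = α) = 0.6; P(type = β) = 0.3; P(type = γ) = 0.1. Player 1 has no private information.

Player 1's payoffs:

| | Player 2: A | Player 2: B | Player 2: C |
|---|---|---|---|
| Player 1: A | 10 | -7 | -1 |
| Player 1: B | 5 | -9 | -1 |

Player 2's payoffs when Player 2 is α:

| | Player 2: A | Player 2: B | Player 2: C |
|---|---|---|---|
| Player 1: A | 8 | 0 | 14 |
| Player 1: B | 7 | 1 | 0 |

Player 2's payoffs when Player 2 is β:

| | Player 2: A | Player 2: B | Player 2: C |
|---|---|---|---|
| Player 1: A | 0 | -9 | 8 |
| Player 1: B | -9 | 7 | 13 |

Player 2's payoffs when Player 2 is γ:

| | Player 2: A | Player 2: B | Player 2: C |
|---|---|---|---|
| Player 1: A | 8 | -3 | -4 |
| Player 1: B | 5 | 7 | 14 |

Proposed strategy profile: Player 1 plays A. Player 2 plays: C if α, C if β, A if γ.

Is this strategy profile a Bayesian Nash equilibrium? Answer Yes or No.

Yes

Player 1 plays A: E[A] = 0.6·(-1) + 0.3·(-1) + 0.1·(10) = 0.1; E[B] = -0.4. Best-responding. ✓
Player 2 (type α), facing A: A gives 8, B gives 0, C gives 14. Proposed C is best. ✓
Player 2 (type β), facing A: A gives 0, B gives -9, C gives 8. Proposed C is best. ✓
Player 2 (type γ), facing A: A gives 8, B gives -3, C gives -4. Proposed A is best. ✓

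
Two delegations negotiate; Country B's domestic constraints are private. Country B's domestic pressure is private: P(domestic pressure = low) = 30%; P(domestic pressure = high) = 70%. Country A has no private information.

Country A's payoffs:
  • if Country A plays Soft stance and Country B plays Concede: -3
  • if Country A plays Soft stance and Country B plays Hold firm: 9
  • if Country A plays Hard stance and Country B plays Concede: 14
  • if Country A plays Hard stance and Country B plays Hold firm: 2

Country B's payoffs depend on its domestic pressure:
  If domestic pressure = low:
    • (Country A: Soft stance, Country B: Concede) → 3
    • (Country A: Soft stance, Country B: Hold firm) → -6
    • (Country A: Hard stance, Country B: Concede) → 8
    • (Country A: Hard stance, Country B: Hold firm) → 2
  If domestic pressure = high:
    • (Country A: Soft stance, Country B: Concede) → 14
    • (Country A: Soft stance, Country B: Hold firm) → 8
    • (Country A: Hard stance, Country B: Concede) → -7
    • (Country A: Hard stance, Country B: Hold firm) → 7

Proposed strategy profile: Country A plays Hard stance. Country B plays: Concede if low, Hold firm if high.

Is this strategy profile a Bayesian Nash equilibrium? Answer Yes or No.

A profile is a BNE iff every type of every player is best-responding given beliefs about the other side.
Country A plays Hard stance: E[Hard stance] = 0.3·(14) + 0.7·(2) = 5.6; E[Soft stance] = 5.4. Best-responding. ✓
Country B (domestic pressure low), facing Hard stance: Concede gives 8, Hold firm gives 2. Proposed Concede is best. ✓
Country B (domestic pressure high), facing Hard stance: Concede gives -7, Hold firm gives 7. Proposed Hold firm is best. ✓

Yes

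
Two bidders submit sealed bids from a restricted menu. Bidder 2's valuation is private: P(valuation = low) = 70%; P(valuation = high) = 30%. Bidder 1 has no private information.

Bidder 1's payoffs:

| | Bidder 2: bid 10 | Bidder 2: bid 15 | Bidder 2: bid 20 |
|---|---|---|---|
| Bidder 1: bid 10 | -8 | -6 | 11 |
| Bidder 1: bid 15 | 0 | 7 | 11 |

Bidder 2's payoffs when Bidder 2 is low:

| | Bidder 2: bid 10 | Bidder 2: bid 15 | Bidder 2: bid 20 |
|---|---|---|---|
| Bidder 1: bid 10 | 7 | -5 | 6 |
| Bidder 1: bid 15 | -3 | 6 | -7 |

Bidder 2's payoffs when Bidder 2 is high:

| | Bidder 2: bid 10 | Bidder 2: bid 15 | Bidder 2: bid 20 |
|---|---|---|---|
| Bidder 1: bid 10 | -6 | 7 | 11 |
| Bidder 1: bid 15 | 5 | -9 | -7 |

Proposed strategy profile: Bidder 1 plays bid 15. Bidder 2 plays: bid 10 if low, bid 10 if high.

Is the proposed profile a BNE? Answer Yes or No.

Bidder 1 plays bid 15: E[bid 15] = 0.7·(0) + 0.3·(0) = 0; E[bid 10] = -8. Best-responding. ✓
Bidder 2 (valuation low), facing bid 15: bid 10 gives -3, bid 15 gives 6, bid 20 gives -7. Proposed bid 10 is not best — profitable deviation exists. ✗
Bidder 2 (valuation high), facing bid 15: bid 10 gives 5, bid 15 gives -9, bid 20 gives -7. Proposed bid 10 is best. ✓

No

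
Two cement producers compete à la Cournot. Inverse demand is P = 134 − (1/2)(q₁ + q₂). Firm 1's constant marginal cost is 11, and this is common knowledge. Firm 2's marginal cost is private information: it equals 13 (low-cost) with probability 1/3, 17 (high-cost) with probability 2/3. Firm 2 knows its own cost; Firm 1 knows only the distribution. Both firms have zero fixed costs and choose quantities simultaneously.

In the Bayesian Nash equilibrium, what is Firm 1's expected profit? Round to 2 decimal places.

Type-c best response for Firm 2: q₂(c) = (134 − c) − q₁/2.
Firm 1 maximizes expected profit; its first-order condition is 134 − q₁ − (1/2)E[q₂] − 11 = 0.
Substituting E[q₂] and solving: E[c₂] = 15.6667, so q₁ = (134 − 2·11 + 15.6667)/(3/2) = 85.1111.
E[P] = 134 − (1/2)·(q₁ + E[q₂]) = 53.5556; Firm 1's expected profit = (E[P] − 11)·q₁ = (53.5556 − 11)·85.1111 = 3621.95.

3621.95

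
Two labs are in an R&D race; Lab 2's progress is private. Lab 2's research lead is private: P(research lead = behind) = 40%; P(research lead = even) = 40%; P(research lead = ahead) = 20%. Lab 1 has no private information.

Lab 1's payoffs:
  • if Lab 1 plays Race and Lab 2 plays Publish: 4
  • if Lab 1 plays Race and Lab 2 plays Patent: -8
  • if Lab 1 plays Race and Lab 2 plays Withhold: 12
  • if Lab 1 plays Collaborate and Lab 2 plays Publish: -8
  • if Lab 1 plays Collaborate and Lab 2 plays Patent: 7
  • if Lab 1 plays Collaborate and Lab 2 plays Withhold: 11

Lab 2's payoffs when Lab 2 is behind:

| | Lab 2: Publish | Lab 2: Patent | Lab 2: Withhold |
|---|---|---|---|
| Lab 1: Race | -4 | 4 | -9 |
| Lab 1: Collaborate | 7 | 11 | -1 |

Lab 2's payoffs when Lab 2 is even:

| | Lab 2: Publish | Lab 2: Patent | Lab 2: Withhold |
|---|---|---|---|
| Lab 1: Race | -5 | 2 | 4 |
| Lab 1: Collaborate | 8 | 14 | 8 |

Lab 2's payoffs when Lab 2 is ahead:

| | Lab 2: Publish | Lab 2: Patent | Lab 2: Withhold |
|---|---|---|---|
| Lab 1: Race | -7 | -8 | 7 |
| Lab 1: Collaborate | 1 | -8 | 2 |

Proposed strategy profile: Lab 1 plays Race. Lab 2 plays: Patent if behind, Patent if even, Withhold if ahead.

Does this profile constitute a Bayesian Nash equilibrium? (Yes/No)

No

Lab 1 plays Race: E[Race] = 0.4·(-8) + 0.4·(-8) + 0.2·(12) = -4; E[Collaborate] = 7.8. Not best-responding. ✗
Lab 2 (research lead behind), facing Race: Publish gives -4, Patent gives 4, Withhold gives -9. Proposed Patent is best. ✓
Lab 2 (research lead even), facing Race: Publish gives -5, Patent gives 2, Withhold gives 4. Proposed Patent is not best — profitable deviation exists. ✗
Lab 2 (research lead ahead), facing Race: Publish gives -7, Patent gives -8, Withhold gives 7. Proposed Withhold is best. ✓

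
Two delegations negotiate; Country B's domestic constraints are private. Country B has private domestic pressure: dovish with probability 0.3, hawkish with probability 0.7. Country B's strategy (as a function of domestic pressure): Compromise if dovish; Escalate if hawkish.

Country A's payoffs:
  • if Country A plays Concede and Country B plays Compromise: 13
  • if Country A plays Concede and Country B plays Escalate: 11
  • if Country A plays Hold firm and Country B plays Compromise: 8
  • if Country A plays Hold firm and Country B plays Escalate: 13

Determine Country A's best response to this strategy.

E[Concede] = 0.3·(13) + 0.7·(11) = 11.6
E[Hold firm] = 0.3·(8) + 0.7·(13) = 11.5
Best response: Concede (11.6 is the largest).

Concede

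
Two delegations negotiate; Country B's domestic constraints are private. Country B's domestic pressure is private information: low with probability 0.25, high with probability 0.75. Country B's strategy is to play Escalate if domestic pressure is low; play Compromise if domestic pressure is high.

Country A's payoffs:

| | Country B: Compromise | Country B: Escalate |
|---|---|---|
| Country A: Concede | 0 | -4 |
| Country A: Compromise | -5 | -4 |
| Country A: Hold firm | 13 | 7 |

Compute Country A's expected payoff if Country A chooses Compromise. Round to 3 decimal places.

E[Compromise] = 0.25·(-4) + 0.75·(-5) = (-1) + (-3.75) = -4.75

-4.750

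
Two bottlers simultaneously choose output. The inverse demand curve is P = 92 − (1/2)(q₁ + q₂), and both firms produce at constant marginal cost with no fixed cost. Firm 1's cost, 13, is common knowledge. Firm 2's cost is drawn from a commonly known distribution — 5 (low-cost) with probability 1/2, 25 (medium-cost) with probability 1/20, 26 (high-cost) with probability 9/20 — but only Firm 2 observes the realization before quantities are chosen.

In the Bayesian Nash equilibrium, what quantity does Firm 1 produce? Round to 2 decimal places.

Type-c best response for Firm 2: q₂(c) = (92 − c) − q₁/2.
Firm 1 maximizes expected profit; its first-order condition is 92 − q₁ − (1/2)E[q₂] − 13 = 0.
Substituting E[q₂] and solving: E[c₂] = 15.45, so q₁ = (92 − 2·13 + 15.45)/(3/2) = 54.3.

54.30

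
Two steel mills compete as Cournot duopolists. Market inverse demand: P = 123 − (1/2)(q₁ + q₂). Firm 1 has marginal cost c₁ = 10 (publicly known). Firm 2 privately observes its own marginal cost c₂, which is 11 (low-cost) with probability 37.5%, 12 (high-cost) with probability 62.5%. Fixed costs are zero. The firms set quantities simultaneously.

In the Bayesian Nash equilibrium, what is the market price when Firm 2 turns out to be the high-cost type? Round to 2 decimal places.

48.40

Type-c best response for Firm 2: q₂(c) = (123 − c) − q₁/2.
Firm 1 maximizes expected profit; its first-order condition is 123 − q₁ − (1/2)E[q₂] − 10 = 0.
Substituting E[q₂] and solving: E[c₂] = 11.625, so q₁ = (123 − 2·10 + 11.625)/(3/2) = 76.4167.
q₂(high-cost) = 72.7917, so P = 123 − (1/2)·(76.4167 + 72.7917) = 48.3958.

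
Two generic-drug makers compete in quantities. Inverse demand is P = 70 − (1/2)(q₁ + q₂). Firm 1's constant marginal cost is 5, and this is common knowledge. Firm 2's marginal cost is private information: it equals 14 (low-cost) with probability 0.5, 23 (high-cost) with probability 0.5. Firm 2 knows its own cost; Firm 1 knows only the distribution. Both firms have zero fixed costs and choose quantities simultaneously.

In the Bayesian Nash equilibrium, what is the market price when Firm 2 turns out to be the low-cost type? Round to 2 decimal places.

28.92

Each type of Firm 2 best-responds to q₁; Firm 1 best-responds to the expected q₂ over Firm 2's types.
Firm 2 with cost c maximizes (70 − (1/2)(q₁+q₂) − c)·q₂, giving q₂(c) = (70 − c − (1/2)q₁).
E[c₂] = 0.5·14 + 0.5·23 = 18.5
Firm 1's FOC against E[q₂] yields q₁ = (70 − 2·5 + E[c₂])/(3/2) = (70 − 10 + 18.5)/(3/2) = 52.3333.
q₂(low-cost) = 29.8333, so P = 70 − (1/2)·(52.3333 + 29.8333) = 28.9167.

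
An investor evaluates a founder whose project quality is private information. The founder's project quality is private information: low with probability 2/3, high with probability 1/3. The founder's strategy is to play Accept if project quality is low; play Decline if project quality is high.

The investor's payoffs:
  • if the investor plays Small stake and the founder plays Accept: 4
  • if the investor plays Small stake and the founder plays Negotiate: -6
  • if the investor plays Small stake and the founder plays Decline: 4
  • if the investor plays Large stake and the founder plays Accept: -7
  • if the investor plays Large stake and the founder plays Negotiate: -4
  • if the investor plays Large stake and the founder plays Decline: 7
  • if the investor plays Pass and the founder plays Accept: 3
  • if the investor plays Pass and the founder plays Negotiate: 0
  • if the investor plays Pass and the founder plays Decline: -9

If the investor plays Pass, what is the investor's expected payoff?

E[Pass] = 2/3·3 + 1/3·(-9) = 2 + (-3) = -1

-1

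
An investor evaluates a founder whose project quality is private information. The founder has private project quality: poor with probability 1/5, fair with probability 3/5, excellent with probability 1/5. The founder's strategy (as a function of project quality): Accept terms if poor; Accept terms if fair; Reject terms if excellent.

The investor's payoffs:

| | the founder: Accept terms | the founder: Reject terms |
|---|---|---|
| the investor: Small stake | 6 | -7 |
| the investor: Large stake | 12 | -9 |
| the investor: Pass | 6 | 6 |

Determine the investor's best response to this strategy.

Large stake

E[Small stake] = 1/5·(6) + 3/5·(6) + 1/5·(-7) = 17/5
E[Large stake] = 1/5·(12) + 3/5·(12) + 1/5·(-9) = 39/5
E[Pass] = 1/5·(6) + 3/5·(6) + 1/5·(6) = 6
Best response: Large stake (39/5 is the largest).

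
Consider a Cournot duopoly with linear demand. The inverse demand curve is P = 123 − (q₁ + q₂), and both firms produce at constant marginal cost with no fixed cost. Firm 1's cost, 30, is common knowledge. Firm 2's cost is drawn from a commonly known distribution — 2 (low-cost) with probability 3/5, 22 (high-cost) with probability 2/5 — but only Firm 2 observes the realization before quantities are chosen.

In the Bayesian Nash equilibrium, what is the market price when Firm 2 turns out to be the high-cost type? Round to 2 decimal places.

60.33

Firm 2 with cost c maximizes (123 − (q₁+q₂) − c)·q₂, giving q₂(c) = (123 − c − q₁)/2.
E[c₂] = 3/5·2 + 2/5·22 = 10
Firm 1's FOC against E[q₂] yields q₁ = (123 − 2·30 + E[c₂])/3 = (123 − 60 + 10)/3 = 24.3333.
q₂(high-cost) = 38.3333, so P = 123 − (24.3333 + 38.3333) = 60.3333.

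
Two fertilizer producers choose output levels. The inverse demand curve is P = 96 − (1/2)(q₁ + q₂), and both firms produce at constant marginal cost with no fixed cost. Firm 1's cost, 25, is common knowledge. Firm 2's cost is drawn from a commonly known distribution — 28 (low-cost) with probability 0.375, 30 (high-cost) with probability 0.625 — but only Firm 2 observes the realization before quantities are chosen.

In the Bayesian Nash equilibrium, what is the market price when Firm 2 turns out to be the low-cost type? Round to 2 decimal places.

49.46

Each type of Firm 2 best-responds to q₁; Firm 1 best-responds to the expected q₂ over Firm 2's types.
Firm 2 with cost c maximizes (96 − (1/2)(q₁+q₂) − c)·q₂, giving q₂(c) = (96 − c − (1/2)q₁).
E[c₂] = 0.375·28 + 0.625·30 = 29.25
Firm 1's FOC against E[q₂] yields q₁ = (96 − 2·25 + E[c₂])/(3/2) = (96 − 50 + 29.25)/(3/2) = 50.1667.
q₂(low-cost) = 42.9167, so P = 96 − (1/2)·(50.1667 + 42.9167) = 49.4583.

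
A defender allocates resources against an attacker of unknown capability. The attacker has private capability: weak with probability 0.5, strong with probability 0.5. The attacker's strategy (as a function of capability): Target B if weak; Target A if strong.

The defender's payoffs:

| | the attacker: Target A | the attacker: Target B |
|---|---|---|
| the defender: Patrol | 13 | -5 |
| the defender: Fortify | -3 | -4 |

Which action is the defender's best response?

Patrol

Compute the defender's expected payoff for each action, taking the expectation over the attacker's type.
E[Patrol] = 0.5·(-5) + 0.5·(13) = 4
E[Fortify] = 0.5·(-4) + 0.5·(-3) = -3.5
Best response: Patrol (4 is the largest).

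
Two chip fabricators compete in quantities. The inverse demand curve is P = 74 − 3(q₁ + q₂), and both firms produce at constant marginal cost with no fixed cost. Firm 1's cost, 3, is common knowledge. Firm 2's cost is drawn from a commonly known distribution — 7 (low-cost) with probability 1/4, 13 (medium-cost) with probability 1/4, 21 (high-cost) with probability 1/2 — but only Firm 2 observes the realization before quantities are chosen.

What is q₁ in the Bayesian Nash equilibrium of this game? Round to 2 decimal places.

Type-c best response for Firm 2: q₂(c) = (74 − c)/6 − q₁/2.
Firm 1 maximizes expected profit; its first-order condition is 74 − 6q₁ − 3E[q₂] − 3 = 0.
Substituting E[q₂] and solving: E[c₂] = 15.5, so q₁ = (74 − 2·3 + 15.5)/9 = 9.27778.

9.28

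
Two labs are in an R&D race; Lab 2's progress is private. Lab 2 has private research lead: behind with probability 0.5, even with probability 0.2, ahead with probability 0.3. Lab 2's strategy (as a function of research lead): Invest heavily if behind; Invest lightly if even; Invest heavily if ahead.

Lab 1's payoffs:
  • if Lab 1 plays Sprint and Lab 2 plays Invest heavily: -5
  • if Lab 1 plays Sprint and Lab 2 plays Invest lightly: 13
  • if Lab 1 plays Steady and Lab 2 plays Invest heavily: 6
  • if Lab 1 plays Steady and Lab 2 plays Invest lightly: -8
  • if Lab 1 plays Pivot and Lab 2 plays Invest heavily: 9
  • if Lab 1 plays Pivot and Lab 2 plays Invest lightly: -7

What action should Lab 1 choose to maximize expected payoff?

E[Sprint] = 0.5·(-5) + 0.2·(13) + 0.3·(-5) = -1.4
E[Steady] = 0.5·(6) + 0.2·(-8) + 0.3·(6) = 3.2
E[Pivot] = 0.5·(9) + 0.2·(-7) + 0.3·(9) = 5.8
Best response: Pivot (5.8 is the largest).

Pivot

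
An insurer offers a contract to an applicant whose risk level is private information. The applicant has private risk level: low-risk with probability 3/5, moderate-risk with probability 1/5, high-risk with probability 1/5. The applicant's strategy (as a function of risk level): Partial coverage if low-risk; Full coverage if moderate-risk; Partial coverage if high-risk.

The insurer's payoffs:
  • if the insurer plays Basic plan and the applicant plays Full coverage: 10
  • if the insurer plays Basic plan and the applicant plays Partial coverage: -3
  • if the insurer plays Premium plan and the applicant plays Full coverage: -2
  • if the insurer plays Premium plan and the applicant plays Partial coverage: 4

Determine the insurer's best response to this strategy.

E[Basic plan] = 3/5·(-3) + 1/5·(10) + 1/5·(-3) = -2/5
E[Premium plan] = 3/5·(4) + 1/5·(-2) + 1/5·(4) = 14/5
Best response: Premium plan (14/5 is the largest).

Premium plan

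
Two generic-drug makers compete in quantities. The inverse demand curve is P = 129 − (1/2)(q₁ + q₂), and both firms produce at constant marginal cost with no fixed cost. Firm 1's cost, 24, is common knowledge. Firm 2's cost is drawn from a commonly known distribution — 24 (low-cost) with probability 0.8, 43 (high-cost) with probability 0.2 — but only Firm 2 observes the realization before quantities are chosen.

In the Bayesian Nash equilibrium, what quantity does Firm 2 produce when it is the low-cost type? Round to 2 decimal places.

Type-c best response for Firm 2: q₂(c) = (129 − c) − q₁/2.
Firm 1 maximizes expected profit; its first-order condition is 129 − q₁ − (1/2)E[q₂] − 24 = 0.
Substituting E[q₂] and solving: E[c₂] = 27.8, so q₁ = (129 − 2·24 + 27.8)/(3/2) = 72.5333.
q₂(low-cost) = (129 − 24 − (1/2)·72.5333) = 68.7333.

68.73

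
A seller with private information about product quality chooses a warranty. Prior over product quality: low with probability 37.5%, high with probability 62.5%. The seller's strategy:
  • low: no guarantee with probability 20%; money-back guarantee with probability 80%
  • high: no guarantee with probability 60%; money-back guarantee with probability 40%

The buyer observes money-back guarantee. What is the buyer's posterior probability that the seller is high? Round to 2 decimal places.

0.45

Apply Bayes' rule using the sender's strategy as the likelihood.
P(money-back guarantee) = 0.375·0.8 + 0.625·0.4 = 0.55
P(high | money-back guarantee) = (0.625·0.4) / 0.55 = 0.25 / 0.55 = 0.454545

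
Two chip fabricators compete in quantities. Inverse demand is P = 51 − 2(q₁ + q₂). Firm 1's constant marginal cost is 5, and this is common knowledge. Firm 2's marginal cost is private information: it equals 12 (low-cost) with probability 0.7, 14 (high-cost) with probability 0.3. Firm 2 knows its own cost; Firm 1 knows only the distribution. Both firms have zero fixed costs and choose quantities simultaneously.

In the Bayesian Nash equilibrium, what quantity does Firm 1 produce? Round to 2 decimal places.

Firm 2 with cost c maximizes (51 − 2(q₁+q₂) − c)·q₂, giving q₂(c) = (51 − c − 2q₁)/4.
E[c₂] = 0.7·12 + 0.3·14 = 12.6
Firm 1's FOC against E[q₂] yields q₁ = (51 − 2·5 + E[c₂])/6 = (51 − 10 + 12.6)/6 = 8.93333.

8.93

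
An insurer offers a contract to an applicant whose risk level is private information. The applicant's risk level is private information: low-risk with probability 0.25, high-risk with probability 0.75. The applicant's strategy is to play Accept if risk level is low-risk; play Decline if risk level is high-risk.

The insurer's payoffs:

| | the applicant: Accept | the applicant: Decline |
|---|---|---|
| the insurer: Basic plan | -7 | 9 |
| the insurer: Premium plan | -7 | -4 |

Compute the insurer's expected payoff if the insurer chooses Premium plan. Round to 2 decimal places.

E[Premium plan] = 0.25·(-7) + 0.75·(-4) = (-1.75) + (-3) = -4.75

-4.75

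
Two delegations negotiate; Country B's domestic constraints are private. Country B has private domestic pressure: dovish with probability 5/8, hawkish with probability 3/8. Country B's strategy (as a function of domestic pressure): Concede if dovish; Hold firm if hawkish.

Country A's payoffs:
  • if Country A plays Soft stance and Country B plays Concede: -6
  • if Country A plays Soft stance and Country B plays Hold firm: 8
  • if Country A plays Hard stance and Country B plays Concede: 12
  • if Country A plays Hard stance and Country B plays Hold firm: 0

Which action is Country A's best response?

Hard stance

E[Soft stance] = 5/8·(-6) + 3/8·(8) = -3/4
E[Hard stance] = 5/8·(12) + 3/8·(0) = 15/2
Best response: Hard stance (15/2 is the largest).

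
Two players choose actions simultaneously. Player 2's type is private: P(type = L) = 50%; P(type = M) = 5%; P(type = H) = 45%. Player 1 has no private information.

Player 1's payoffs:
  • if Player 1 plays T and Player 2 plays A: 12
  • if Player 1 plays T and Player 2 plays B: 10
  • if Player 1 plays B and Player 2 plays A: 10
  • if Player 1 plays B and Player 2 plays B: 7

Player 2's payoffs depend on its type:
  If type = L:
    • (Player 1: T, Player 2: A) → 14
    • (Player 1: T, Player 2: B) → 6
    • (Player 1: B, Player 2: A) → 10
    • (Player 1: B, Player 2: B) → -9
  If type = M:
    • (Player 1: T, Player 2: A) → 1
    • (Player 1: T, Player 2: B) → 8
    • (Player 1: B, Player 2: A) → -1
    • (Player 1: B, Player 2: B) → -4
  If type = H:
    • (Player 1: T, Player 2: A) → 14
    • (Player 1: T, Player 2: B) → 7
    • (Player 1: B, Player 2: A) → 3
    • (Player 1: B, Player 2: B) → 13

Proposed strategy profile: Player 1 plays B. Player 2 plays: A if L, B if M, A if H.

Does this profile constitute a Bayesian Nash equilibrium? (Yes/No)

No

Player 1 plays B: E[B] = 0.5·(10) + 0.05·(7) + 0.45·(10) = 9.85; E[T] = 11.9. Not best-responding. ✗
Player 2 (type L), facing B: A gives 10, B gives -9. Proposed A is best. ✓
Player 2 (type M), facing B: A gives -1, B gives -4. Proposed B is not best — profitable deviation exists. ✗
Player 2 (type H), facing B: A gives 3, B gives 13. Proposed A is not best — profitable deviation exists. ✗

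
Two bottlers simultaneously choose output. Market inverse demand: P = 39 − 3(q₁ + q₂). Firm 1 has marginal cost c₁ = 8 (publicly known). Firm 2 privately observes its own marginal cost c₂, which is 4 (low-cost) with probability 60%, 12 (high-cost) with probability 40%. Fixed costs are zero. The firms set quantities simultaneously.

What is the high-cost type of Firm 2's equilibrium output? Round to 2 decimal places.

Type-c best response for Firm 2: q₂(c) = (39 − c)/6 − q₁/2.
Firm 1 maximizes expected profit; its first-order condition is 39 − 6q₁ − 3E[q₂] − 8 = 0.
Substituting E[q₂] and solving: E[c₂] = 7.2, so q₁ = (39 − 2·8 + 7.2)/9 = 3.35556.
q₂(high-cost) = (39 − 12 − 3·3.35556)/6 = 2.82222.

2.82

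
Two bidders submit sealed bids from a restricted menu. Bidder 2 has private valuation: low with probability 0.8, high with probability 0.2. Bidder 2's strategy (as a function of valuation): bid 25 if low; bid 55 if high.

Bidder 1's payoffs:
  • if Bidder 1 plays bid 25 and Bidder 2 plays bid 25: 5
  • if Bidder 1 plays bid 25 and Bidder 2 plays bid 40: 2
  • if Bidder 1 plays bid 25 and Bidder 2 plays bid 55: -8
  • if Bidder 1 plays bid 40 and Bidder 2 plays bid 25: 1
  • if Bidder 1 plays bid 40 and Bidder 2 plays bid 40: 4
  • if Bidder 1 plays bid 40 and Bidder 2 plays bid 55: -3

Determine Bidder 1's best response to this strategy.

bid 25

E[bid 25] = 0.8·(5) + 0.2·(-8) = 2.4
E[bid 40] = 0.8·(1) + 0.2·(-3) = 0.2
Best response: bid 25 (2.4 is the largest).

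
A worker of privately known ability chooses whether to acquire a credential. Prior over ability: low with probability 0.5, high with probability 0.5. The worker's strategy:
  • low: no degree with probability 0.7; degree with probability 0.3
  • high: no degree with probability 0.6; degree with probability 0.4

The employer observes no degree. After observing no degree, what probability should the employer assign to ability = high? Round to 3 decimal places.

0.462

P(no degree) = 0.5·0.7 + 0.5·0.6 = 0.65
P(high | no degree) = (0.5·0.6) / 0.65 = 0.3 / 0.65 = 0.461538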